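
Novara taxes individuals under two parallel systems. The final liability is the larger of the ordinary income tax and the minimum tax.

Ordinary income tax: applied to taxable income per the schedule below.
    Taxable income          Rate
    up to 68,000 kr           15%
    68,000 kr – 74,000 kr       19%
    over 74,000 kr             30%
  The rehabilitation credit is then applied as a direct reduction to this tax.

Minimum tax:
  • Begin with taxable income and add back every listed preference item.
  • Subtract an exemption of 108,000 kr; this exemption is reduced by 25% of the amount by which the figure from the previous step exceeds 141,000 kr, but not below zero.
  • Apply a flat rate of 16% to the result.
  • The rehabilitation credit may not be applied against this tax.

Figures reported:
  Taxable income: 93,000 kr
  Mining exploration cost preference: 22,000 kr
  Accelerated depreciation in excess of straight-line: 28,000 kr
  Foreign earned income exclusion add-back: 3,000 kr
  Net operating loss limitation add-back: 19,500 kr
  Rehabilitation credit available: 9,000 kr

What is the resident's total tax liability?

Ordinary income tax:
  68,000 kr × 15% = 10,200 kr
  6,000 kr × 19% = 1,140 kr
  19,000 kr × 30% = 5,700 kr
  → 17,040 kr
  Less rehabilitation credit 9,000 kr → 8,040 kr

Minimum tax:
  Adjusted income: 93,000 kr + 22,000 kr + 28,000 kr + 3,000 kr + 19,500 kr = 165,500 kr
  Exemption: 108,000 kr − 25% × (165,500 kr − 141,000 kr) = 108,000 kr − 6,125 kr = 101,875 kr
  Base: 165,500 kr − 101,875 kr = 63,625 kr
  63,625 kr × 16% = 10,180 kr

10,180 kr > 8,040 kr, so the minimum tax is the binding amount.

10,180 kr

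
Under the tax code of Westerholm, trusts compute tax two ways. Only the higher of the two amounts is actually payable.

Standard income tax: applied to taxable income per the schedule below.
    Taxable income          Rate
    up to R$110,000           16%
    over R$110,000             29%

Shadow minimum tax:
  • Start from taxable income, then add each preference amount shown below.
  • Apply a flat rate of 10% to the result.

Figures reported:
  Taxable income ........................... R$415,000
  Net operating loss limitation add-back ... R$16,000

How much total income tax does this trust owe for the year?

Shadow minimum tax:
  Adjusted income: R$415,000 + R$16,000 = R$431,000
  R$431,000 × 10% = R$43,100

Standard income tax:
  R$110,000 × 16% = R$17,600
  R$305,000 × 29% = R$88,450
  → R$106,050

R$106,050 > R$43,100, so the standard income tax governs.

R$106,050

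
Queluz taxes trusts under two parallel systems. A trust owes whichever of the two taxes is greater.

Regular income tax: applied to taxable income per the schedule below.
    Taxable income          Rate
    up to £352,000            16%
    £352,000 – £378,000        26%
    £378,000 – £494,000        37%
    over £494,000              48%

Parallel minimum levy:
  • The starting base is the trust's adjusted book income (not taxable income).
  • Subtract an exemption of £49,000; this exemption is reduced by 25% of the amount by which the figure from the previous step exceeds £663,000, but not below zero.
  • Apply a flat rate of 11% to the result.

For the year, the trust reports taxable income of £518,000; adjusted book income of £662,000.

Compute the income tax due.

£117,520

Parallel minimum levy:
  Base (adjusted book income): £662,000
  Exemption: £662,000 ≤ £663,000, so full £49,000 applies
  Base: £662,000 − £49,000 = £613,000
  £613,000 × 11% = £67,430

Regular income tax:
  £352,000 × 16% = £56,320
  £26,000 × 26% = £6,760
  £116,000 × 37% = £42,920
  £24,000 × 48% = £11,520
  → £117,520

£117,520 > £67,430, so the regular income tax governs.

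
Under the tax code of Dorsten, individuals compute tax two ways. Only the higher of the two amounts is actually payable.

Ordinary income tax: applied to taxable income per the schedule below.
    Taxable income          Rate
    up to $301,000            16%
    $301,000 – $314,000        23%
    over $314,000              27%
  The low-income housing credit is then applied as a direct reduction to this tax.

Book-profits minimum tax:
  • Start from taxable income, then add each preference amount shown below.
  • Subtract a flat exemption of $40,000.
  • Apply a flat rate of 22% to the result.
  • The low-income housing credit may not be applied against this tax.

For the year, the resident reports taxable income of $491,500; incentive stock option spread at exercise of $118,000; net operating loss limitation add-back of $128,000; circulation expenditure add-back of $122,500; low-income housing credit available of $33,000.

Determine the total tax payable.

Ordinary income tax:
  $301,000 × 16% = $48,160
  $13,000 × 23% = $2,990
  $177,500 × 27% = $47,925
  → $99,075
  Less low-income housing credit $33,000 → $66,075

Book-profits minimum tax:
  Adjusted income: $491,500 + $118,000 + $128,000 + $122,500 = $860,000
  Less exemption $40,000 → base $820,000
  $820,000 × 22% = $180,400

$180,400 > $66,075, so the book-profits minimum tax is the binding amount.

$180,400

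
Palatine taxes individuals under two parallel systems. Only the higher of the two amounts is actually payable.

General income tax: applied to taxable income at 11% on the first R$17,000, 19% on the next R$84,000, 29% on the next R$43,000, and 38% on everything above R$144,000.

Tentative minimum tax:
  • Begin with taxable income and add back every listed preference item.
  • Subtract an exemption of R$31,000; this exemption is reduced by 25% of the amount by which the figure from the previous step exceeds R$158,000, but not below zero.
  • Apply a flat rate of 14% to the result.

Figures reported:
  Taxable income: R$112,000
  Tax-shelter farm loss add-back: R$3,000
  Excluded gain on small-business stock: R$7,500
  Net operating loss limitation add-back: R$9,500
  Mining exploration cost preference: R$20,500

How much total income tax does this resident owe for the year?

R$21,020

Tentative minimum tax:
  Adjusted income: R$112,000 + R$3,000 + R$7,500 + R$9,500 + R$20,500 = R$152,500
  Exemption: R$152,500 ≤ R$158,000, so full R$31,000 applies
  Base: R$152,500 − R$31,000 = R$121,500
  R$121,500 × 14% = R$17,010

General income tax:
  R$17,000 × 11% = R$1,870
  R$84,000 × 19% = R$15,960
  R$11,000 × 29% = R$3,190
  → R$21,020

R$21,020 > R$17,010, so the general income tax governs.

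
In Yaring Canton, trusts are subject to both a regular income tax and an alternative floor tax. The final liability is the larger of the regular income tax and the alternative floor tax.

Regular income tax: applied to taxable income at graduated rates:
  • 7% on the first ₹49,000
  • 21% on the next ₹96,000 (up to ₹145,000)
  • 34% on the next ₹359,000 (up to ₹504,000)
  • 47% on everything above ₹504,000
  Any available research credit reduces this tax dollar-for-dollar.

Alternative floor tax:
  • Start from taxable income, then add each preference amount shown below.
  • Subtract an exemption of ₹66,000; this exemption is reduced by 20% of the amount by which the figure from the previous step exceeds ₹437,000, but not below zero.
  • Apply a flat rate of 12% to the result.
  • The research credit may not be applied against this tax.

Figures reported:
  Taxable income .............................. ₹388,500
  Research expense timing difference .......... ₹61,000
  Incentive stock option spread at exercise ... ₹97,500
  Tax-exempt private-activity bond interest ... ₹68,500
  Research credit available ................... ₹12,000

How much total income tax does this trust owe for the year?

Alternative floor tax:
  Adjusted income: ₹388,500 + ₹61,000 + ₹97,500 + ₹68,500 = ₹615,500
  Exemption: ₹66,000 − 20% × (₹615,500 − ₹437,000) = ₹66,000 − ₹35,700 = ₹30,300
  Base: ₹615,500 − ₹30,300 = ₹585,200
  ₹585,200 × 12% = ₹70,224

Regular income tax:
  ₹49,000 × 7% = ₹3,430
  ₹96,000 × 21% = ₹20,160
  ₹243,500 × 34% = ₹82,790
  → ₹106,380
  Less research credit ₹12,000 → ₹94,380

₹94,380 > ₹70,224, so the regular income tax governs.

₹94,380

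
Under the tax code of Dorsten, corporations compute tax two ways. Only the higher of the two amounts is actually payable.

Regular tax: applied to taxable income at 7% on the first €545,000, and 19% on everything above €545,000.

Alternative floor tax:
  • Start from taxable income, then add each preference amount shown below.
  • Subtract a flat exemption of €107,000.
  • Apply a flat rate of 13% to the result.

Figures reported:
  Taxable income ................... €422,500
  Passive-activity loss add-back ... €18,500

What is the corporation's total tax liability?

Alternative floor tax:
  Adjusted income: €422,500 + €18,500 = €441,000
  Less exemption €107,000 → base €334,000
  €334,000 × 13% = €43,420

Regular tax:
  €422,500 × 7% = €29,575

€43,420 > €29,575, so the alternative floor tax is the binding amount.

€43,420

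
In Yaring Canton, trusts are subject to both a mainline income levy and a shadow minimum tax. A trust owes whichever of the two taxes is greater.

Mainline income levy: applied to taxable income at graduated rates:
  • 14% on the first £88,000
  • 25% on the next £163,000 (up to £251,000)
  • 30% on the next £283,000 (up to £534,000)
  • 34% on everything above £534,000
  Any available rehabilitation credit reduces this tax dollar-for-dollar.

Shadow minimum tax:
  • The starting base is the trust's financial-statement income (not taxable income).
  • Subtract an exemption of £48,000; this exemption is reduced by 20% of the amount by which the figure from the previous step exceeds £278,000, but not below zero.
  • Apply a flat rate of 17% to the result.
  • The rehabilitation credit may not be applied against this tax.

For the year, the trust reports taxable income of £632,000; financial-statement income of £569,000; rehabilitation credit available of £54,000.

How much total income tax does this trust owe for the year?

£117,290

Mainline income levy:
  £88,000 × 14% = £12,320
  £163,000 × 25% = £40,750
  £283,000 × 30% = £84,900
  £98,000 × 34% = £33,320
  → £171,290
  Less rehabilitation credit £54,000 → £117,290

Shadow minimum tax:
  Base (financial-statement income): £569,000
  Exemption: 20% × (£569,000 − £278,000) = £58,200 ≥ £48,000, so the exemption is fully phased out
  Base: £569,000 − £0 = £569,000
  £569,000 × 17% = £96,730

£117,290 > £96,730, so the mainline income levy governs.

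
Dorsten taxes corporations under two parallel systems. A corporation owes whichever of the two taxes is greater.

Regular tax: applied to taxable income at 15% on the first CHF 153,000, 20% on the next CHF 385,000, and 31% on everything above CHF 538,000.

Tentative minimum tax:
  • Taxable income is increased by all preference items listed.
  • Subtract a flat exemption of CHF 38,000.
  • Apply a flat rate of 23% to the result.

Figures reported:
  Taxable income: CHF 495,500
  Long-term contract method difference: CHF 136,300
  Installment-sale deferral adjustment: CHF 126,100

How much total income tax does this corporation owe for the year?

CHF 165,577

Regular tax:
  CHF 153,000 × 15% = CHF 22,950
  CHF 342,500 × 20% = CHF 68,500
  → CHF 91,450

Tentative minimum tax:
  Adjusted income: CHF 495,500 + CHF 136,300 + CHF 126,100 = CHF 757,900
  Less exemption CHF 38,000 → base CHF 719,900
  CHF 719,900 × 23% = CHF 165,577

CHF 165,577 > CHF 91,450, so the tentative minimum tax is the binding amount.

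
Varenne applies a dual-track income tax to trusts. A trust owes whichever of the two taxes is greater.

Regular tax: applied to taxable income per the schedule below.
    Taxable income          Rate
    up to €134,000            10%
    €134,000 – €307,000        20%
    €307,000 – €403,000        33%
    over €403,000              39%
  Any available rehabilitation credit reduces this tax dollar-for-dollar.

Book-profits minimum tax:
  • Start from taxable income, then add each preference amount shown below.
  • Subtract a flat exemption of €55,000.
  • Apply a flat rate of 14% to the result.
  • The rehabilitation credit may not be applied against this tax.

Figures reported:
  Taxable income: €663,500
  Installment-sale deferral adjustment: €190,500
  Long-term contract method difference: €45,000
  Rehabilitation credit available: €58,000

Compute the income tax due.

€123,275

Regular tax:
  €134,000 × 10% = €13,400
  €173,000 × 20% = €34,600
  €96,000 × 33% = €31,680
  €260,500 × 39% = €101,595
  → €181,275
  Less rehabilitation credit €58,000 → €123,275

Book-profits minimum tax:
  Adjusted income: €663,500 + €190,500 + €45,000 = €899,000
  Less exemption €55,000 → base €844,000
  €844,000 × 14% = €118,160

€123,275 > €118,160, so the regular tax governs.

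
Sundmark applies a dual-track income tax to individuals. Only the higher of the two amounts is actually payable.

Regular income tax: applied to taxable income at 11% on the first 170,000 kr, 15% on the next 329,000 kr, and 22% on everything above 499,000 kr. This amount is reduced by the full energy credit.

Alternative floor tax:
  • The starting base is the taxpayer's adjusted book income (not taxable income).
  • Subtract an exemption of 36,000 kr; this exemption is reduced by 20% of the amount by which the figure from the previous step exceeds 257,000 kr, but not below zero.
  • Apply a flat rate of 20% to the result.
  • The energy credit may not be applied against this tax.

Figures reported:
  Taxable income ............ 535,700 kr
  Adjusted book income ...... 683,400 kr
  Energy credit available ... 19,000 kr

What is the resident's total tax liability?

Regular income tax:
  170,000 kr × 11% = 18,700 kr
  329,000 kr × 15% = 49,350 kr
  36,700 kr × 22% = 8,074 kr
  → 76,124 kr
  Less energy credit 19,000 kr → 57,124 kr

Alternative floor tax:
  Base (adjusted book income): 683,400 kr
  Exemption: 20% × (683,400 kr − 257,000 kr) = 85,280 kr ≥ 36,000 kr, so the exemption is fully phased out
  Base: 683,400 kr − 0 kr = 683,400 kr
  683,400 kr × 20% = 136,680 kr

136,680 kr > 57,124 kr, so the alternative floor tax is the binding amount.

136,680 kr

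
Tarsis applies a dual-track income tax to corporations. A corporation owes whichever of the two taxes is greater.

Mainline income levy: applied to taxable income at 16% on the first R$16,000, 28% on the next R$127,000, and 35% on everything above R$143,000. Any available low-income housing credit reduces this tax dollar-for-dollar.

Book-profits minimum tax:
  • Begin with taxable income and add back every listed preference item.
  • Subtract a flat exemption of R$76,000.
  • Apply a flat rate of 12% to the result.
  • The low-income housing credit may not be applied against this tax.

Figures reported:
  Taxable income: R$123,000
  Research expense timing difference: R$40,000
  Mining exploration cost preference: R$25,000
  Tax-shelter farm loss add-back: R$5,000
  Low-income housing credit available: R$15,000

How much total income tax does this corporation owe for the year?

Book-profits minimum tax:
  Adjusted income: R$123,000 + R$40,000 + R$25,000 + R$5,000 = R$193,000
  Less exemption R$76,000 → base R$117,000
  R$117,000 × 12% = R$14,040

Mainline income levy:
  R$16,000 × 16% = R$2,560
  R$107,000 × 28% = R$29,960
  → R$32,520
  Less low-income housing credit R$15,000 → R$17,520

R$17,520 > R$14,040, so the mainline income levy governs.

R$17,520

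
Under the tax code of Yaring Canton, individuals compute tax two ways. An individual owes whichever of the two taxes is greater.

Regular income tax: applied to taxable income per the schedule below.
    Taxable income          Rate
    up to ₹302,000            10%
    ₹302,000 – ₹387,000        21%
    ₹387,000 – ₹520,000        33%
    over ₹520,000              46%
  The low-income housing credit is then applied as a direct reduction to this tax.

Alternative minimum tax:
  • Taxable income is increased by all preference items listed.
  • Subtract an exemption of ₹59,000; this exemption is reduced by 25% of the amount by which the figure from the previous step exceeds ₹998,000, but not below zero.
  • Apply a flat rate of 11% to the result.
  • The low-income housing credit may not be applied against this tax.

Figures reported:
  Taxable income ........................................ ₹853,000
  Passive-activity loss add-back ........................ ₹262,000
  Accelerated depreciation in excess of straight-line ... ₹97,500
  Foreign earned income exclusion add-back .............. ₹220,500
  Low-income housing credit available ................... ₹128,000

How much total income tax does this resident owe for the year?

Regular income tax:
  ₹302,000 × 10% = ₹30,200
  ₹85,000 × 21% = ₹17,850
  ₹133,000 × 33% = ₹43,890
  ₹333,000 × 46% = ₹153,180
  → ₹245,120
  Less low-income housing credit ₹128,000 → ₹117,120

Alternative minimum tax:
  Adjusted income: ₹853,000 + ₹262,000 + ₹97,500 + ₹220,500 = ₹1,433,000
  Exemption: 25% × (₹1,433,000 − ₹998,000) = ₹108,750 ≥ ₹59,000, so the exemption is fully phased out
  Base: ₹1,433,000 − ₹0 = ₹1,433,000
  ₹1,433,000 × 11% = ₹157,630

₹157,630 > ₹117,120, so the alternative minimum tax is the binding amount.

₹157,630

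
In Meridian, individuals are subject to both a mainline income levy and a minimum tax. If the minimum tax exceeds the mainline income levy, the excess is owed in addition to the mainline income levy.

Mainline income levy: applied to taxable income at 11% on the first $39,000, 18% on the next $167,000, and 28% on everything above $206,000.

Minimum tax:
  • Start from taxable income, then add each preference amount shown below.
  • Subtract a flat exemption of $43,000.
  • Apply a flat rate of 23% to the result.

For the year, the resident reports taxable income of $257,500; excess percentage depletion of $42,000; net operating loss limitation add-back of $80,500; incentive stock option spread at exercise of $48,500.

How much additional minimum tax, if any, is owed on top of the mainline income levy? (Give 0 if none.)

Minimum tax:
  Adjusted income: $257,500 + $42,000 + $80,500 + $48,500 = $428,500
  Less exemption $43,000 → base $385,500
  $385,500 × 23% = $88,665

Mainline income levy:
  $39,000 × 11% = $4,290
  $167,000 × 18% = $30,060
  $51,500 × 28% = $14,420
  → $48,770

Excess of minimum tax over mainline income levy: $88,665 − $48,770 = $39,895.

$39,895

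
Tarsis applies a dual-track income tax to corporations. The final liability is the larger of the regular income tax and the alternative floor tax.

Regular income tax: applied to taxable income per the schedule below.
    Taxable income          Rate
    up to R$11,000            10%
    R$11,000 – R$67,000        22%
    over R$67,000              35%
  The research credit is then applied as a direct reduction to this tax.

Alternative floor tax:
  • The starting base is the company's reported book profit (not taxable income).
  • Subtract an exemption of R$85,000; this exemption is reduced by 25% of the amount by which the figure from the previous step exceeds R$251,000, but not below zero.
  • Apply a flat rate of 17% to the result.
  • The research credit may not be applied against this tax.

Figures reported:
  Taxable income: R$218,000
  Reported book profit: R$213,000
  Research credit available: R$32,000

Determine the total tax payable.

R$34,270

Regular income tax:
  R$11,000 × 10% = R$1,100
  R$56,000 × 22% = R$12,320
  R$151,000 × 35% = R$52,850
  → R$66,270
  Less research credit R$32,000 → R$34,270

Alternative floor tax:
  Base (reported book profit): R$213,000
  Exemption: R$213,000 ≤ R$251,000, so full R$85,000 applies
  Base: R$213,000 − R$85,000 = R$128,000
  R$128,000 × 17% = R$21,760

R$34,270 > R$21,760, so the regular income tax governs.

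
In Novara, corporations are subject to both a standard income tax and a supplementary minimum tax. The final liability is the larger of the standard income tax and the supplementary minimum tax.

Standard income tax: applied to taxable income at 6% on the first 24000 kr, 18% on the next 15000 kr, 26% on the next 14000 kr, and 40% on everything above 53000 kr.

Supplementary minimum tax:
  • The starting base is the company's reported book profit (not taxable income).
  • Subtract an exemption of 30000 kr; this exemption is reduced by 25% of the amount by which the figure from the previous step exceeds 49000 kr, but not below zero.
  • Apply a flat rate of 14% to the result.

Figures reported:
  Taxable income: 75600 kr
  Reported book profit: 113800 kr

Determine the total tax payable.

16820 kr

Standard income tax:
  24000 kr × 6% = 1440 kr
  15000 kr × 18% = 2700 kr
  14000 kr × 26% = 3640 kr
  22600 kr × 40% = 9040 kr
  → 16820 kr

Supplementary minimum tax:
  Base (reported book profit): 113800 kr
  Exemption: 30000 kr − 25% × (113800 kr − 49000 kr) = 30000 kr − 16200 kr = 13800 kr
  Base: 113800 kr − 13800 kr = 100000 kr
  100000 kr × 14% = 14000 kr

16820 kr > 14000 kr, so the standard income tax governs.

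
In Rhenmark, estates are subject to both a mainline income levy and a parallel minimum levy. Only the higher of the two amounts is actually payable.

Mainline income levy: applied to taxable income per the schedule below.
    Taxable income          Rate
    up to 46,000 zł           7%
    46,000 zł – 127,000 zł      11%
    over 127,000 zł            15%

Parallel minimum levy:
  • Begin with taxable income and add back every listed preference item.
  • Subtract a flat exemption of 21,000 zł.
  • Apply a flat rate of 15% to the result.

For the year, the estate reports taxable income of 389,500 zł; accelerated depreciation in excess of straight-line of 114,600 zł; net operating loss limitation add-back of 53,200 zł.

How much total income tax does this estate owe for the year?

Mainline income levy:
  46,000 zł × 7% = 3,220 zł
  81,000 zł × 11% = 8,910 zł
  262,500 zł × 15% = 39,375 zł
  → 51,505 zł

Parallel minimum levy:
  Adjusted income: 389,500 zł + 114,600 zł + 53,200 zł = 557,300 zł
  Less exemption 21,000 zł → base 536,300 zł
  536,300 zł × 15% = 80,445 zł

80,445 zł > 51,505 zł, so the parallel minimum levy is the binding amount.

80,445 zł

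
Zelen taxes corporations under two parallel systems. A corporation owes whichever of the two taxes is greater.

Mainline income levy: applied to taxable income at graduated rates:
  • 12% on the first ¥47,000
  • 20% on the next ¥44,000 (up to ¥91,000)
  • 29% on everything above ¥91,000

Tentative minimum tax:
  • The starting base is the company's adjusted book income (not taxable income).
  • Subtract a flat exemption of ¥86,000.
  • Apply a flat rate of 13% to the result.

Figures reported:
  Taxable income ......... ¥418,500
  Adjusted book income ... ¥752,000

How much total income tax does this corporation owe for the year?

¥109,415

Tentative minimum tax:
  Base (adjusted book income): ¥752,000
  Less exemption ¥86,000 → base ¥666,000
  ¥666,000 × 13% = ¥86,580

Mainline income levy:
  ¥47,000 × 12% = ¥5,640
  ¥44,000 × 20% = ¥8,800
  ¥327,500 × 29% = ¥94,975
  → ¥109,415

¥109,415 > ¥86,580, so the mainline income levy governs.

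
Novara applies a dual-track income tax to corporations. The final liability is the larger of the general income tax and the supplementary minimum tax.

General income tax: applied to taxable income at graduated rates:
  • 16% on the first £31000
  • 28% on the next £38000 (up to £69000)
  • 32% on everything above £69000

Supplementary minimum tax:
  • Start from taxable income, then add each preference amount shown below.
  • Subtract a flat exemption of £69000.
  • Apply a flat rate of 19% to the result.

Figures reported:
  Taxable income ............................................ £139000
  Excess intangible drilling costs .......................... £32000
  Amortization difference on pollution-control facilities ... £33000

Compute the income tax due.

General income tax:
  £31000 × 16% = £4960
  £38000 × 28% = £10640
  £70000 × 32% = £22400
  → £38000

Supplementary minimum tax:
  Adjusted income: £139000 + £32000 + £33000 = £204000
  Less exemption £69000 → base £135000
  £135000 × 19% = £25650

£38000 > £25650, so the general income tax governs.

£38000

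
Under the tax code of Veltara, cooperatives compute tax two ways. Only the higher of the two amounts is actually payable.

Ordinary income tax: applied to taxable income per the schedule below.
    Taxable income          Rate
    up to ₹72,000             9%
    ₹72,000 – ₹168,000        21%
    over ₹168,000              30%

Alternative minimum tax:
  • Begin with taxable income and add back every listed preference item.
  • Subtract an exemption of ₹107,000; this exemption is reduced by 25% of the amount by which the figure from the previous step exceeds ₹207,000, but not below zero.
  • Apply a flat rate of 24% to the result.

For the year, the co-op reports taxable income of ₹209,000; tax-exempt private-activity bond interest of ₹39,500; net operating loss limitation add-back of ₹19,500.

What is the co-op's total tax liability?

Ordinary income tax:
  ₹72,000 × 9% = ₹6,480
  ₹96,000 × 21% = ₹20,160
  ₹41,000 × 30% = ₹12,300
  → ₹38,940

Alternative minimum tax:
  Adjusted income: ₹209,000 + ₹39,500 + ₹19,500 = ₹268,000
  Exemption: ₹107,000 − 25% × (₹268,000 − ₹207,000) = ₹107,000 − ₹15,250 = ₹91,750
  Base: ₹268,000 − ₹91,750 = ₹176,250
  ₹176,250 × 24% = ₹42,300

₹42,300 > ₹38,940, so the alternative minimum tax is the binding amount.

₹42,300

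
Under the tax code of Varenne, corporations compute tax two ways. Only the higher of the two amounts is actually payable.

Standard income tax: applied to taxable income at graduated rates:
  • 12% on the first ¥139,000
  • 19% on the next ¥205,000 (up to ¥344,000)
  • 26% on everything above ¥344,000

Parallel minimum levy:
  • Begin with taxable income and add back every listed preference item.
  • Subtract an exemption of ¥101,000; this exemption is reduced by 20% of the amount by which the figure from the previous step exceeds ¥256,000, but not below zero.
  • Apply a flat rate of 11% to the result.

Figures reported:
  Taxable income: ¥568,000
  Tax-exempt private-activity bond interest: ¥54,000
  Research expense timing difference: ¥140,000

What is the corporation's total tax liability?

¥113,870

Standard income tax:
  ¥139,000 × 12% = ¥16,680
  ¥205,000 × 19% = ¥38,950
  ¥224,000 × 26% = ¥58,240
  → ¥113,870

Parallel minimum levy:
  Adjusted income: ¥568,000 + ¥54,000 + ¥140,000 = ¥762,000
  Exemption: 20% × (¥762,000 − ¥256,000) = ¥101,200 ≥ ¥101,000, so the exemption is fully phased out
  Base: ¥762,000 − ¥0 = ¥762,000
  ¥762,000 × 11% = ¥83,820

¥113,870 > ¥83,820, so the standard income tax governs.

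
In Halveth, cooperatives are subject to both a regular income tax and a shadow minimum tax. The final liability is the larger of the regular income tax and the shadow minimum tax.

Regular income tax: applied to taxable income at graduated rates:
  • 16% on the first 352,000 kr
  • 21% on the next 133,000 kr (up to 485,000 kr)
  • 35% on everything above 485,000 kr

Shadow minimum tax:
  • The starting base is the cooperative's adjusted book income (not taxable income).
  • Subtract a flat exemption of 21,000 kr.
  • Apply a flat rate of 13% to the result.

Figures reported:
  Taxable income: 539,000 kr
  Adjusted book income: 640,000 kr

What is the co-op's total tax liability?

Regular income tax:
  352,000 kr × 16% = 56,320 kr
  133,000 kr × 21% = 27,930 kr
  54,000 kr × 35% = 18,900 kr
  → 103,150 kr

Shadow minimum tax:
  Base (adjusted book income): 640,000 kr
  Less exemption 21,000 kr → base 619,000 kr
  619,000 kr × 13% = 80,470 kr

103,150 kr > 80,470 kr, so the regular income tax governs.

103,150 kr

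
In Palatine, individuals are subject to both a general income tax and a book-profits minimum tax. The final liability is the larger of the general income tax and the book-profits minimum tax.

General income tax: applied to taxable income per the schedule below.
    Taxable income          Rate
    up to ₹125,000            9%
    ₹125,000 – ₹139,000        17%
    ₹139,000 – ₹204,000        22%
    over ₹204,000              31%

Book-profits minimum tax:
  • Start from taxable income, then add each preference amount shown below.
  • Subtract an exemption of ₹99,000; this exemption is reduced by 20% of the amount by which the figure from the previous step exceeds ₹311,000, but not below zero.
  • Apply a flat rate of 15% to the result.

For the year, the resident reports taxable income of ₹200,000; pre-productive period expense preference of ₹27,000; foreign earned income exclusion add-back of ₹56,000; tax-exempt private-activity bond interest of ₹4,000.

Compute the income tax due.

General income tax:
  ₹125,000 × 9% = ₹11,250
  ₹14,000 × 17% = ₹2,380
  ₹61,000 × 22% = ₹13,420
  → ₹27,050

Book-profits minimum tax:
  Adjusted income: ₹200,000 + ₹27,000 + ₹56,000 + ₹4,000 = ₹287,000
  Exemption: ₹287,000 ≤ ₹311,000, so full ₹99,000 applies
  Base: ₹287,000 − ₹99,000 = ₹188,000
  ₹188,000 × 15% = ₹28,200

₹28,200 > ₹27,050, so the book-profits minimum tax is the binding amount.

₹28,200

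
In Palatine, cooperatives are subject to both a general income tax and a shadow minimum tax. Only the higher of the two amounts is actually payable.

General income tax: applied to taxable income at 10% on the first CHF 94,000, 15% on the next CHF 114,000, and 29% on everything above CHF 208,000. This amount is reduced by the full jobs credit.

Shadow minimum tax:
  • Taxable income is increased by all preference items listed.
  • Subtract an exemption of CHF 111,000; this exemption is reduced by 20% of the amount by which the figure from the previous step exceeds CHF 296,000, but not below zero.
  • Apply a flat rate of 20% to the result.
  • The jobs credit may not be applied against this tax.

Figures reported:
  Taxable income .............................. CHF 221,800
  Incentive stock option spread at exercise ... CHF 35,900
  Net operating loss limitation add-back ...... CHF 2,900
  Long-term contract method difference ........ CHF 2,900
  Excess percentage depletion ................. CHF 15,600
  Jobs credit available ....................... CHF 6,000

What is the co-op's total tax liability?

General income tax:
  CHF 94,000 × 10% = CHF 9,400
  CHF 114,000 × 15% = CHF 17,100
  CHF 13,800 × 29% = CHF 4,002
  → CHF 30,502
  Less jobs credit CHF 6,000 → CHF 24,502

Shadow minimum tax:
  Adjusted income: CHF 221,800 + CHF 35,900 + CHF 2,900 + CHF 2,900 + CHF 15,600 = CHF 279,100
  Exemption: CHF 279,100 ≤ CHF 296,000, so full CHF 111,000 applies
  Base: CHF 279,100 − CHF 111,000 = CHF 168,100
  CHF 168,100 × 20% = CHF 33,620

CHF 33,620 > CHF 24,502, so the shadow minimum tax is the binding amount.

CHF 33,620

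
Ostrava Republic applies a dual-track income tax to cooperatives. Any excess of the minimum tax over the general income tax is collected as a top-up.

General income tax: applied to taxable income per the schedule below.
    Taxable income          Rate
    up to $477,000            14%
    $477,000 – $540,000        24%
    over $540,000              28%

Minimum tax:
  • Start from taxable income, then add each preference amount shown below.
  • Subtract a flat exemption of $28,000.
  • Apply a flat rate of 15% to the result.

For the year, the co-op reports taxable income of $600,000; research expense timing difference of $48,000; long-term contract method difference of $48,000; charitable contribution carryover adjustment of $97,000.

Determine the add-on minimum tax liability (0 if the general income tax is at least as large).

General income tax:
  $477,000 × 14% = $66,780
  $63,000 × 24% = $15,120
  $60,000 × 28% = $16,800
  → $98,700

Minimum tax:
  Adjusted income: $600,000 + $48,000 + $48,000 + $97,000 = $793,000
  Less exemption $28,000 → base $765,000
  $765,000 × 15% = $114,750

Excess of minimum tax over general income tax: $114,750 − $98,700 = $16,050.

$16,050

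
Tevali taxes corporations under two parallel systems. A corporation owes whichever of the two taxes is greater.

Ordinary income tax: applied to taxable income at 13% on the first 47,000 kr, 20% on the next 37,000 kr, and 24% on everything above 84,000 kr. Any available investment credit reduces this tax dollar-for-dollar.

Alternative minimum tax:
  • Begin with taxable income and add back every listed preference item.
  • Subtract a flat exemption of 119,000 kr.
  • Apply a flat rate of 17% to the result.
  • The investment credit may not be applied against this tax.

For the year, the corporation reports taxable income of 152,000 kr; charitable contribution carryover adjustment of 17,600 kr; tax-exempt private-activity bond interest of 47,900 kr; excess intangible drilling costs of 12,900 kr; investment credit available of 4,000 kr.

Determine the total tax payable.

25,830 kr

Ordinary income tax:
  47,000 kr × 13% = 6,110 kr
  37,000 kr × 20% = 7,400 kr
  68,000 kr × 24% = 16,320 kr
  → 29,830 kr
  Less investment credit 4,000 kr → 25,830 kr

Alternative minimum tax:
  Adjusted income: 152,000 kr + 17,600 kr + 47,900 kr + 12,900 kr = 230,400 kr
  Less exemption 119,000 kr → base 111,400 kr
  111,400 kr × 17% = 18,938 kr

25,830 kr > 18,938 kr, so the ordinary income tax governs.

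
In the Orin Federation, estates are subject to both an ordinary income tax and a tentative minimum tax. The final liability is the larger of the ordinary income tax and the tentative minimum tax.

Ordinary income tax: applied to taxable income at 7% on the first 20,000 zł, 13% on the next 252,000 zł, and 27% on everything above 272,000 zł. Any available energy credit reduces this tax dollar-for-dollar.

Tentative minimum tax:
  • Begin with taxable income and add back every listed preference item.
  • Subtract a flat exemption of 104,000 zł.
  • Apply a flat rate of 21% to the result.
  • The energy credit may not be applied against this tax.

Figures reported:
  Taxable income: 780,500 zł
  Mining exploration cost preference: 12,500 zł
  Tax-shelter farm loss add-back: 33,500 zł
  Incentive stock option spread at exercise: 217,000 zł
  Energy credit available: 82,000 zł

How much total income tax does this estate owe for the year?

Tentative minimum tax:
  Adjusted income: 780,500 zł + 12,500 zł + 33,500 zł + 217,000 zł = 1,043,500 zł
  Less exemption 104,000 zł → base 939,500 zł
  939,500 zł × 21% = 197,295 zł

Ordinary income tax:
  20,000 zł × 7% = 1,400 zł
  252,000 zł × 13% = 32,760 zł
  508,500 zł × 27% = 137,295 zł
  → 171,455 zł
  Less energy credit 82,000 zł → 89,455 zł

197,295 zł > 89,455 zł, so the tentative minimum tax is the binding amount.

197,295 zł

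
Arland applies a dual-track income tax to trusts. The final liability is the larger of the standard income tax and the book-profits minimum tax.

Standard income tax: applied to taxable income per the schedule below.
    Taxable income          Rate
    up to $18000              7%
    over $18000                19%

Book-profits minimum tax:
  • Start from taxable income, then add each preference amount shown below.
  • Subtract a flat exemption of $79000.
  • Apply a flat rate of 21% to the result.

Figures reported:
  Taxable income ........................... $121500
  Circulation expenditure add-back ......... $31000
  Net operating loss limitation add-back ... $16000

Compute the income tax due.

$20925

Book-profits minimum tax:
  Adjusted income: $121500 + $31000 + $16000 = $168500
  Less exemption $79000 → base $89500
  $89500 × 21% = $18795

Standard income tax:
  $18000 × 7% = $1260
  $103500 × 19% = $19665
  → $20925

$20925 > $18795, so the standard income tax governs.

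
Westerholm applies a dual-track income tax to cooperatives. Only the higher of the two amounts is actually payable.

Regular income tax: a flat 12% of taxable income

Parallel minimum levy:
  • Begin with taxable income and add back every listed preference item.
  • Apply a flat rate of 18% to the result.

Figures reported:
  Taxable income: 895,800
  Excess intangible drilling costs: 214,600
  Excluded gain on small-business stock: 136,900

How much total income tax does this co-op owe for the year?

224,514

Regular income tax:
  895,800 × 12% = 107,496

Parallel minimum levy:
  Adjusted income: 895,800 + 214,600 + 136,900 = 1,247,300
  1,247,300 × 18% = 224,514

224,514 > 107,496, so the parallel minimum levy is the binding amount.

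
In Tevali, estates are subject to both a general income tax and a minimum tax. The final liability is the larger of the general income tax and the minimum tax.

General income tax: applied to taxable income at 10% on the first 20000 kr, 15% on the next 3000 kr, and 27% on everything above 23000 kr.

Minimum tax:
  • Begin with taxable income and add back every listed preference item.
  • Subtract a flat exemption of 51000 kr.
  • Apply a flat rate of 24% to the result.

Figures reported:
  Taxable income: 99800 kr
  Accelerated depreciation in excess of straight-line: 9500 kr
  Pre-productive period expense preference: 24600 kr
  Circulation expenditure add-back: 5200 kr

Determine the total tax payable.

23186 kr

Minimum tax:
  Adjusted income: 99800 kr + 9500 kr + 24600 kr + 5200 kr = 139100 kr
  Less exemption 51000 kr → base 88100 kr
  88100 kr × 24% = 21144 kr

General income tax:
  20000 kr × 10% = 2000 kr
  3000 kr × 15% = 450 kr
  76800 kr × 27% = 20736 kr
  → 23186 kr

23186 kr > 21144 kr, so the general income tax governs.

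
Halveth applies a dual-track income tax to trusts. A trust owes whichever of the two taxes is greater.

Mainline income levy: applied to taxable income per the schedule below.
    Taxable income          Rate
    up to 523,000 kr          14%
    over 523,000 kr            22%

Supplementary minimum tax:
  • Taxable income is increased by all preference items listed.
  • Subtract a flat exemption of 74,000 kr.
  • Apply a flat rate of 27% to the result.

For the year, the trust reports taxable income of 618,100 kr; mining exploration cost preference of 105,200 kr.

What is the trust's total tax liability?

175,311 kr

Mainline income levy:
  523,000 kr × 14% = 73,220 kr
  95,100 kr × 22% = 20,922 kr
  → 94,142 kr

Supplementary minimum tax:
  Adjusted income: 618,100 kr + 105,200 kr = 723,300 kr
  Less exemption 74,000 kr → base 649,300 kr
  649,300 kr × 27% = 175,311 kr

175,311 kr > 94,142 kr, so the supplementary minimum tax is the binding amount.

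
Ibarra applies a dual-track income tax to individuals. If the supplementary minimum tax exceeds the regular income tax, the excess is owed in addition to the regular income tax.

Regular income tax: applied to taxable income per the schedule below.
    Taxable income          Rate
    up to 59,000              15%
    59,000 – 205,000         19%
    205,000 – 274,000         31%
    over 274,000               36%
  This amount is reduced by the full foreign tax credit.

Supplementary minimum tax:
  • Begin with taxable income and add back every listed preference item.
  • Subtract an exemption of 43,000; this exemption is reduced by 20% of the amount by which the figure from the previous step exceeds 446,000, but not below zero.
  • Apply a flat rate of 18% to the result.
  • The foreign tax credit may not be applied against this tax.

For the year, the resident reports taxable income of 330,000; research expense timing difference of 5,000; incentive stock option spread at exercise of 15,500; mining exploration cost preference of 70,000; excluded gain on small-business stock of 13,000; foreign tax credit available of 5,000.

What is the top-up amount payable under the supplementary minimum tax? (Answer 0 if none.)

0

Regular income tax:
  59,000 × 15% = 8,850
  146,000 × 19% = 27,740
  69,000 × 31% = 21,390
  56,000 × 36% = 20,160
  → 78,140
  Less foreign tax credit 5,000 → 73,140

Supplementary minimum tax:
  Adjusted income: 330,000 + 5,000 + 15,500 + 70,000 + 13,000 = 433,500
  Exemption: 433,500 ≤ 446,000, so full 43,000 applies
  Base: 433,500 − 43,000 = 390,500
  390,500 × 18% = 70,290

70,290 ≤ 73,140, so no add-on is due.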